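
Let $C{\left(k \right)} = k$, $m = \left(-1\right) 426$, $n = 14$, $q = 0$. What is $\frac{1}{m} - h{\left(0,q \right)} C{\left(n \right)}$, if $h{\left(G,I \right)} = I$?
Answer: $- \frac{1}{426} \approx -0.0023474$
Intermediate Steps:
$m = -426$
$\frac{1}{m} - h{\left(0,q \right)} C{\left(n \right)} = \frac{1}{-426} - 0 \cdot 14 = - \frac{1}{426} - 0 = - \frac{1}{426} + 0 = - \frac{1}{426}$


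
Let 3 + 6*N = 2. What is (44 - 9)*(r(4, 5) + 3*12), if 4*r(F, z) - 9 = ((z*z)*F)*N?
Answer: 14315/12 ≈ 1192.9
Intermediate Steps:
N = -⅙ (N = -½ + (⅙)*2 = -½ + ⅓ = -⅙ ≈ -0.16667)
r(F, z) = 9/4 - F*z²/24 (r(F, z) = 9/4 + (((z*z)*F)*(-⅙))/4 = 9/4 + ((z²*F)*(-⅙))/4 = 9/4 + ((F*z²)*(-⅙))/4 = 9/4 + (-F*z²/6)/4 = 9/4 - F*z²/24)
(44 - 9)*(r(4, 5) + 3*12) = (44 - 9)*((9/4 - 1/24*4*5²) + 3*12) = 35*((9/4 - 1/24*4*25) + 36) = 35*((9/4 - 25/6) + 36) = 35*(-23/12 + 36) = 35*(409/12) = 14315/12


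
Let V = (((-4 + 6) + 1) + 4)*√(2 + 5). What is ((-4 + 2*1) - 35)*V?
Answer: -259*√7 ≈ -685.25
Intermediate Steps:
V = 7*√7 (V = ((2 + 1) + 4)*√7 = (3 + 4)*√7 = 7*√7 ≈ 18.520)
((-4 + 2*1) - 35)*V = ((-4 + 2*1) - 35)*(7*√7) = ((-4 + 2) - 35)*(7*√7) = (-2 - 35)*(7*√7) = -259*√7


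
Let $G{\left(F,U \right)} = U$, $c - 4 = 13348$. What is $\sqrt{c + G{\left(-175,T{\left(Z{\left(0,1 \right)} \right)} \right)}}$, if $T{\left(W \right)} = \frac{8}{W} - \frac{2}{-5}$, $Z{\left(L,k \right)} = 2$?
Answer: $\frac{\sqrt{333910}}{5} \approx 115.57$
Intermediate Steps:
$T{\left(W \right)} = \frac{2}{5} + \frac{8}{W}$ ($T{\left(W \right)} = \frac{8}{W} - - \frac{2}{5} = \frac{8}{W} + \frac{2}{5} = \frac{2}{5} + \frac{8}{W}$)
$c = 13352$ ($c = 4 + 13348 = 13352$)
$\sqrt{c + G{\left(-175,T{\left(Z{\left(0,1 \right)} \right)} \right)}} = \sqrt{13352 + \left(\frac{2}{5} + \frac{8}{2}\right)} = \sqrt{13352 + \left(\frac{2}{5} + 8 \cdot \frac{1}{2}\right)} = \sqrt{13352 + \left(\frac{2}{5} + 4\right)} = \sqrt{13352 + \frac{22}{5}} = \sqrt{\frac{66782}{5}} = \frac{\sqrt{333910}}{5}$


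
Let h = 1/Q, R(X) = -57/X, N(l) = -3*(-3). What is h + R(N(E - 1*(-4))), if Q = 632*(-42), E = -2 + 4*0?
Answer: -168113/26544 ≈ -6.3334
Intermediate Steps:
E = -2 (E = -2 + 0 = -2)
N(l) = 9
Q = -26544
h = -1/26544 (h = 1/(-26544) = -1/26544 ≈ -3.7673e-5)
h + R(N(E - 1*(-4))) = -1/26544 - 57/9 = -1/26544 - 57*⅑ = -1/26544 - 19/3 = -168113/26544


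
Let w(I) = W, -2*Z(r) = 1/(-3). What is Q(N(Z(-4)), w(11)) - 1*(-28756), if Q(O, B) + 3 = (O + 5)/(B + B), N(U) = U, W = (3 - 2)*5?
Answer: 1725211/60 ≈ 28754.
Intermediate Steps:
Z(r) = 1/6 (Z(r) = -1/(2*(-3)) = -(-1)/(2*3) = -1/2*(-1/3) = 1/6)
W = 5 (W = 1*5 = 5)
w(I) = 5
Q(O, B) = -3 + (5 + O)/(2*B) (Q(O, B) = -3 + (O + 5)/(B + B) = -3 + (5 + O)/((2*B)) = -3 + (5 + O)*(1/(2*B)) = -3 + (5 + O)/(2*B))
Q(N(Z(-4)), w(11)) - 1*(-28756) = (1/2)*(5 + 1/6 - 6*5)/5 - 1*(-28756) = (1/2)*(1/5)*(5 + 1/6 - 30) + 28756 = (1/2)*(1/5)*(-149/6) + 28756 = -149/60 + 28756 = 1725211/60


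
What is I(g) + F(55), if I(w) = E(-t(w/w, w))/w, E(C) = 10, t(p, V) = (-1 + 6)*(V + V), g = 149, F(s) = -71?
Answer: -10569/149 ≈ -70.933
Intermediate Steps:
t(p, V) = 10*V (t(p, V) = 5*(2*V) = 10*V)
I(w) = 10/w
I(g) + F(55) = 10/149 - 71 = -10569/149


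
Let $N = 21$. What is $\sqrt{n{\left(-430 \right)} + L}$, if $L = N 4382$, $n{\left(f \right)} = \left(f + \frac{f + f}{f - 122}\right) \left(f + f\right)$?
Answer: $\frac{2 \sqrt{548088873}}{69} \approx 678.59$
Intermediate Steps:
$n{\left(f \right)} = 2 f \left(f + \frac{2 f}{-122 + f}\right)$ ($n{\left(f \right)} = \left(f + \frac{2 f}{-122 + f}\right) 2 f = 2 f \left(f + \frac{2 f}{-122 + f}\right)$)
$L = 92022$ ($L = 21 \cdot 4382 = 92022$)
$\sqrt{n{\left(-430 \right)} + L} = \sqrt{\frac{2 \left(-430\right)^{2} \left(-120 - 430\right)}{-122 - 430} + 92022} = \sqrt{2 \cdot 184900 \frac{1}{-552} \left(-550\right) + 92022} = \sqrt{2 \cdot 184900 \left(- \frac{1}{552}\right) \left(-550\right) + 92022} = \sqrt{\frac{25423750}{69} + 92022} = \sqrt{\frac{31773268}{69}} = \frac{2 \sqrt{548088873}}{69}$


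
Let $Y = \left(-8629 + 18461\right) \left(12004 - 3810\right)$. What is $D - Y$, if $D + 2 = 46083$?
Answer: $-80517327$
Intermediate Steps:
$D = 46081$ ($D = -2 + 46083 = 46081$)
$Y = 80563408$ ($Y = 9832 \cdot 8194 = 80563408$)
$D - Y = 46081 - 80563408 = -80517327$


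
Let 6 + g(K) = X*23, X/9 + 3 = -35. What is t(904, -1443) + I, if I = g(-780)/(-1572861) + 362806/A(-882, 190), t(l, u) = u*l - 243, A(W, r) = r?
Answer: -64889178270534/49807265 ≈ -1.3028e+6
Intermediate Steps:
X = -342 (X = -27 + 9*(-35) = -27 - 315 = -342)
t(l, u) = -243 + l*u (t(l, u) = l*u - 243 = -243 + l*u)
g(K) = -7872 (g(K) = -6 - 342*23 = -6 - 7866 = -7872)
I = 95107483941/49807265 (I = -7872/(-1572861) + 362806/190 = -7872*(-1/1572861) + 362806*(1/190) = 2624/524287 + 181403/95 = 95107483941/49807265 ≈ 1909.5)
t(904, -1443) + I = (-243 + 904*(-1443)) + 95107483941/49807265 = (-243 - 1304472) + 95107483941/49807265 = -1304715 + 95107483941/49807265 = -64889178270534/49807265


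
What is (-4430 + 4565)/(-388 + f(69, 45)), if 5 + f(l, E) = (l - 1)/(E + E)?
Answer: -6075/17651 ≈ -0.34417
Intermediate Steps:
f(l, E) = -5 + (-1 + l)/(2*E) (f(l, E) = -5 + (l - 1)/(E + E) = -5 + (-1 + l)/((2*E)) = -5 + (-1 + l)*(1/(2*E)) = -5 + (-1 + l)/(2*E))
(-4430 + 4565)/(-388 + f(69, 45)) = (-4430 + 4565)/(-388 + (½)*(-1 + 69 - 10*45)/45) = 135/(-388 + (½)*(1/45)*(-1 + 69 - 450)) = 135/(-388 + (½)*(1/45)*(-382)) = 135/(-388 - 191/45) = 135/(-17651/45) = 135*(-45/17651) = -6075/17651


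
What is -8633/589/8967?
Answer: -8633/5281563 ≈ -0.0016346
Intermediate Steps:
-8633/589/8967 = -8633/589*(1/8967) = -1*8633/589*(1/8967) = -8633/589*1/8967 = -8633/5281563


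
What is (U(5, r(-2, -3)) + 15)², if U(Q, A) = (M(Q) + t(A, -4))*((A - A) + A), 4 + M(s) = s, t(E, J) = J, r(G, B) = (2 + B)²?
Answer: 144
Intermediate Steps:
M(s) = -4 + s
U(Q, A) = A*(-8 + Q) (U(Q, A) = ((-4 + Q) - 4)*((A - A) + A) = (-8 + Q)*(0 + A) = (-8 + Q)*A = A*(-8 + Q))
(U(5, r(-2, -3)) + 15)² = ((2 - 3)²*(-8 + 5) + 15)² = ((-1)²*(-3) + 15)² = (1*(-3) + 15)² = (-3 + 15)² = 12² = 144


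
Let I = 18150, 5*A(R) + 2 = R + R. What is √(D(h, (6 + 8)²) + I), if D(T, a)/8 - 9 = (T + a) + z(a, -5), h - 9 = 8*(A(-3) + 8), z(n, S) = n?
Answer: √545990/5 ≈ 147.78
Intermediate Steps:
A(R) = -⅖ + 2*R/5 (A(R) = -⅖ + (R + R)/5 = -⅖ + (2*R)/5 = -⅖ + 2*R/5)
h = 301/5 (h = 9 + 8*((-⅖ + (⅖)*(-3)) + 8) = 9 + 8*((-⅖ - 6/5) + 8) = 9 + 8*(-8/5 + 8) = 9 + 8*(32/5) = 9 + 256/5 = 301/5 ≈ 60.200)
D(T, a) = 72 + 8*T + 16*a (D(T, a) = 72 + 8*((T + a) + a) = 72 + 8*(T + 2*a) = 72 + (8*T + 16*a) = 72 + 8*T + 16*a)
√(D(h, (6 + 8)²) + I) = √((72 + 8*(301/5) + 16*(6 + 8)²) + 18150) = √((72 + 2408/5 + 16*14²) + 18150) = √((72 + 2408/5 + 16*196) + 18150) = √((72 + 2408/5 + 3136) + 18150) = √(18448/5 + 18150) = √(109198/5) = √545990/5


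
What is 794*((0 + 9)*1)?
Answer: 7146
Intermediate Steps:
794*((0 + 9)*1) = 794*(9*1) = 794*9 = 7146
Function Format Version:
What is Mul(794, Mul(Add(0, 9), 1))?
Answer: 7146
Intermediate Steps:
Mul(794, Mul(Add(0, 9), 1)) = Mul(794, Mul(9, 1)) = Mul(794, 9) = 7146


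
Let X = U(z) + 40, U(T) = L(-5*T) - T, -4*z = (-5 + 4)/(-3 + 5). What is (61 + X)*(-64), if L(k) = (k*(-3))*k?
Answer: -6381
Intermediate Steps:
z = ⅛ (z = -(-5 + 4)/(4*(-3 + 5)) = -(-1)/(4*2) = -¼*(-½) = ⅛ ≈ 0.12500)
L(k) = -3*k² (L(k) = (-3*k)*k = -3*k²)
U(T) = -T - 75*T² (U(T) = -3*25*T² - T = -75*T² - T = -T - 75*T²)
X = 2477/64 (X = (-1 - 75*⅛)/8 + 40 = (-1 - 75/8)/8 + 40 = (⅛)*(-83/8) + 40 = -83/64 + 40 = 2477/64 ≈ 38.703)
(61 + X)*(-64) = (61 + 2477/64)*(-64) = (6381/64)*(-64) = -6381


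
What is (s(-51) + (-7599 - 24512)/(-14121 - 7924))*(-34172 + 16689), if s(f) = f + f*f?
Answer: -983363870863/22045 ≈ -4.4607e+7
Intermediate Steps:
s(f) = f + f**2
(s(-51) + (-7599 - 24512)/(-14121 - 7924))*(-34172 + 16689) = (-51*(1 - 51) + (-7599 - 24512)/(-14121 - 7924))*(-34172 + 16689) = (-51*(-50) - 32111/(-22045))*(-17483) = (2550 - 32111*(-1/22045))*(-17483) = (2550 + 32111/22045)*(-17483) = (56246861/22045)*(-17483) = -983363870863/22045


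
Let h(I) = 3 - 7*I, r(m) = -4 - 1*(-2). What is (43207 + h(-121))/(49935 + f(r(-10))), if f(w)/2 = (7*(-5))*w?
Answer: 44057/50075 ≈ 0.87982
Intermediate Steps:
r(m) = -2 (r(m) = -4 + 2 = -2)
f(w) = -70*w (f(w) = 2*((7*(-5))*w) = 2*(-35*w) = -70*w)
(43207 + h(-121))/(49935 + f(r(-10))) = (43207 + (3 - 7*(-121)))/(49935 - 70*(-2)) = (43207 + (3 + 847))/(49935 + 140) = (43207 + 850)/50075 = 44057*(1/50075) = 44057/50075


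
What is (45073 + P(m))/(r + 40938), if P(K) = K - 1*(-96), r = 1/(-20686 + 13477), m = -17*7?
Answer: 324765450/295122041 ≈ 1.1004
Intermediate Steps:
m = -119
r = -1/7209 (r = 1/(-7209) = -1/7209 ≈ -0.00013872)
P(K) = 96 + K (P(K) = K + 96 = 96 + K)
(45073 + P(m))/(r + 40938) = (45073 + (96 - 119))/(-1/7209 + 40938) = (45073 - 23)/(295122041/7209) = 45050*(7209/295122041) = 324765450/295122041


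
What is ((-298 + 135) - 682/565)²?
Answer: 8607571729/319225 ≈ 26964.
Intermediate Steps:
((-298 + 135) - 682/565)² = (-163 - 682*1/565)² = (-163 - 682/565)² = (-92777/565)² = 8607571729/319225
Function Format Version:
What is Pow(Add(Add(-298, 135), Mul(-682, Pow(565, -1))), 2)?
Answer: Rational(8607571729, 319225) ≈ 26964.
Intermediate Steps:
Pow(Add(Add(-298, 135), Mul(-682, Pow(565, -1))), 2) = Pow(Add(-163, Mul(-682, Rational(1, 565))), 2) = Pow(Add(-163, Rational(-682, 565)), 2) = Pow(Rational(-92777, 565), 2) = Rational(8607571729, 319225)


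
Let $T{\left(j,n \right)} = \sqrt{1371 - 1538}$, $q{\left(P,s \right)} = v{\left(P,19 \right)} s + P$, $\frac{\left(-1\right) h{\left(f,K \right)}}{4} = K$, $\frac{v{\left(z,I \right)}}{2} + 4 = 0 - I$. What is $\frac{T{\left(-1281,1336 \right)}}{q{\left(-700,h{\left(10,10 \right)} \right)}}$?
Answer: $\frac{i \sqrt{167}}{1140} \approx 0.011336 i$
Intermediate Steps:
$v{\left(z,I \right)} = -8 - 2 I$ ($v{\left(z,I \right)} = -8 + 2 \left(0 - I\right) = -8 + 2 \left(- I\right) = -8 - 2 I$)
$h{\left(f,K \right)} = - 4 K$
$q{\left(P,s \right)} = P - 46 s$ ($q{\left(P,s \right)} = \left(-8 - 38\right) s + P = - 46 s + P = P - 46 s$)
$T{\left(j,n \right)} = i \sqrt{167}$ ($T{\left(j,n \right)} = \sqrt{-167} = i \sqrt{167}$)
$\frac{T{\left(-1281,1336 \right)}}{q{\left(-700,h{\left(10,10 \right)} \right)}} = \frac{i \sqrt{167}}{-700 - 46 \left(\left(-4\right) 10\right)} = \frac{i \sqrt{167}}{-700 - -1840} = \frac{i \sqrt{167}}{-700 + 1840} = \frac{i \sqrt{167}}{1140}$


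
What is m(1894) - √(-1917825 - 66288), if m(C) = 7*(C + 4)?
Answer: 13286 - 3*I*√220457 ≈ 13286.0 - 1408.6*I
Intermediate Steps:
m(C) = 28 + 7*C (m(C) = 7*(4 + C) = 28 + 7*C)
m(1894) - √(-1917825 - 66288) = (28 + 7*1894) - √(-1917825 - 66288) = (28 + 13258) - √(-1984113) = 13286 - 3*I*√220457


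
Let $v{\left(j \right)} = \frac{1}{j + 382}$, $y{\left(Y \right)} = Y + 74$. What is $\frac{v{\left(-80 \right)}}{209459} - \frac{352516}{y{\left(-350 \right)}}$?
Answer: $\frac{5574742487791}{4364706642} \approx 1277.2$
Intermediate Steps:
$y{\left(Y \right)} = 74 + Y$
$v{\left(j \right)} = \frac{1}{382 + j}$
$\frac{v{\left(-80 \right)}}{209459} - \frac{352516}{y{\left(-350 \right)}} = \frac{1}{\left(382 - 80\right) 209459} - \frac{352516}{74 - 350} = \frac{1}{302} \cdot \frac{1}{209459} - \frac{352516}{-276} = \frac{1}{302} \cdot \frac{1}{209459} - - \frac{88129}{69} = \frac{1}{63256618} + \frac{88129}{69} = \frac{5574742487791}{4364706642}$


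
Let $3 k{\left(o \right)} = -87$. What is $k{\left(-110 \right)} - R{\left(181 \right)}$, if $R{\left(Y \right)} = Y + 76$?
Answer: $-286$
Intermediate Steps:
$R{\left(Y \right)} = 76 + Y$
$k{\left(o \right)} = -29$ ($k{\left(o \right)} = \frac{1}{3} \left(-87\right) = -29$)
$k{\left(-110 \right)} - R{\left(181 \right)} = -29 - \left(76 + 181\right) = -29 - 257 = -286$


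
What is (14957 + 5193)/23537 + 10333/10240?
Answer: 449543821/241018880 ≈ 1.8652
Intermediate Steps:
(14957 + 5193)/23537 + 10333/10240 = 20150*(1/23537) + 10333*(1/10240) = 20150/23537 + 10333/10240 = 449543821/241018880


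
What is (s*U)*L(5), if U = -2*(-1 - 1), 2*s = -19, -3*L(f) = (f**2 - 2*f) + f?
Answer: 760/3 ≈ 253.33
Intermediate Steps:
L(f) = -f**2/3 + f/3 (L(f) = -((f**2 - 2*f) + f)/3 = -(f**2 - f)/3 = -f**2/3 + f/3)
s = -19/2 (s = (1/2)*(-19) = -19/2 ≈ -9.5000)
U = 4 (U = -2*(-2) = 4)
(s*U)*L(5) = (-19/2*4)*((1/3)*5*(1 - 1*5)) = -38*5*(1 - 5)/3 = -38*5*(-4)/3 = -38*(-20/3) = 760/3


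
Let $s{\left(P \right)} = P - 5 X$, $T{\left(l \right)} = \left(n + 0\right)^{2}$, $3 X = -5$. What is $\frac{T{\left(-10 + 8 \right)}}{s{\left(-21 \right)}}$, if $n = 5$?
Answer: $- \frac{75}{38} \approx -1.9737$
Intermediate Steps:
$X = - \frac{5}{3}$ ($X = \frac{1}{3} \left(-5\right) = - \frac{5}{3} \approx -1.6667$)
$T{\left(l \right)} = 25$ ($T{\left(l \right)} = \left(5 + 0\right)^{2} = 5^{2} = 25$)
$s{\left(P \right)} = \frac{25}{3} + P$ ($s{\left(P \right)} = P - - \frac{25}{3} = P + \frac{25}{3} = \frac{25}{3} + P$)
$\frac{T{\left(-10 + 8 \right)}}{s{\left(-21 \right)}} = \frac{25}{\frac{25}{3} - 21} = \frac{25}{- \frac{38}{3}} = 25 \left(- \frac{3}{38}\right) = - \frac{75}{38}$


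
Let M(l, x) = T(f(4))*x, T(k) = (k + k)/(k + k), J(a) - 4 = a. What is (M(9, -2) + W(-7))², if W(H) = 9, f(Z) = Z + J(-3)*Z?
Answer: 49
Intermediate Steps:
J(a) = 4 + a
f(Z) = 2*Z (f(Z) = Z + (4 - 3)*Z = Z + 1*Z = Z + Z = 2*Z)
T(k) = 1 (T(k) = (2*k)/((2*k)) = (2*k)*(1/(2*k)) = 1)
M(l, x) = x (M(l, x) = 1*x = x)
(M(9, -2) + W(-7))² = (-2 + 9)² = 7² = 49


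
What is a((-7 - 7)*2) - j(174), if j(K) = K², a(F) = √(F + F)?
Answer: -30276 + 2*I*√14 ≈ -30276.0 + 7.4833*I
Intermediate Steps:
a(F) = √2*√F (a(F) = √(2*F) = √2*√F)
a((-7 - 7)*2) - j(174) = √2*√((-7 - 7)*2) - 1*174² = √2*√(-14*2) - 1*30276 = √2*√(-28) - 30276 = √2*(2*I*√7) - 30276 = 2*I*√14 - 30276 = -30276 + 2*I*√14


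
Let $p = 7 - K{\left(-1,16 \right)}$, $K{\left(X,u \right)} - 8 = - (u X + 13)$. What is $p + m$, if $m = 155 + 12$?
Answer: $163$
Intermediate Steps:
$K{\left(X,u \right)} = -5 - X u$ ($K{\left(X,u \right)} = 8 - \left(u X + 13\right) = 8 - \left(X u + 13\right) = 8 - \left(13 + X u\right) = -5 - X u$)
$p = -4$ ($p = 7 - \left(-5 - \left(-1\right) 16\right) = 7 - \left(-5 + 16\right) = 7 - 11 = -4$)
$m = 167$
$p + m = -4 + 167 = 163$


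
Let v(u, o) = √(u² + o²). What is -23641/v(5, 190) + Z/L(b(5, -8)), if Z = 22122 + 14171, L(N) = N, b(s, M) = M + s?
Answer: -36293/3 - 23641*√5/425 ≈ -12222.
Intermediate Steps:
Z = 36293
v(u, o) = √(o² + u²)
-23641/v(5, 190) + Z/L(b(5, -8)) = -23641/√(190² + 5²) + 36293/(-8 + 5) = -23641/√(36100 + 25) + 36293/(-3) = -23641*√5/425 + 36293*(-⅓) = -23641*√5/425 - 36293/3 = -36293/3 - 23641*√5/425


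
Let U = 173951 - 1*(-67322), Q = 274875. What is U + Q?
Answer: 516148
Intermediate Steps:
U = 241273 (U = 173951 + 67322 = 241273)
U + Q = 241273 + 274875 = 516148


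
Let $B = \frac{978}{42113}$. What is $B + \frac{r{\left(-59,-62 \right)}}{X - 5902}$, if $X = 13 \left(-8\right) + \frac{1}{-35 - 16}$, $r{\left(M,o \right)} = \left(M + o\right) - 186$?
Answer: $\frac{958931487}{12899506691} \approx 0.074339$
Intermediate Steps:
$r{\left(M,o \right)} = -186 + M + o$
$X = - \frac{5305}{51}$ ($X = -104 + \frac{1}{-51} = -104 - \frac{1}{51} = - \frac{5305}{51} \approx -104.02$)
$B = \frac{978}{42113}$ ($B = 978 \cdot \frac{1}{42113} = \frac{978}{42113} \approx 0.023223$)
$B + \frac{r{\left(-59,-62 \right)}}{X - 5902} = \frac{978}{42113} + \frac{-186 - 59 - 62}{- \frac{5305}{51} - 5902} = \frac{978}{42113} - \frac{307}{- \frac{306307}{51}} = \frac{978}{42113} - - \frac{15657}{306307} = \frac{978}{42113} + \frac{15657}{306307} = \frac{958931487}{12899506691}$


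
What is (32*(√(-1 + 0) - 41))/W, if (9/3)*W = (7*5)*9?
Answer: -1312/105 + 32*I/105 ≈ -12.495 + 0.30476*I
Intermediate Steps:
W = 105 (W = ((7*5)*9)/3 = (35*9)/3 = (⅓)*315 = 105)
(32*(√(-1 + 0) - 41))/W = (32*(√(-1 + 0) - 41))/105 = (32*(√(-1) - 41))*(1/105) = (32*(I - 41))*(1/105) = (32*(-41 + I))*(1/105) = (-1312 + 32*I)*(1/105) = -1312/105 + 32*I/105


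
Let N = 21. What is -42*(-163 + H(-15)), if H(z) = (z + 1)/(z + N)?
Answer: 6944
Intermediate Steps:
H(z) = (1 + z)/(21 + z) (H(z) = (z + 1)/(z + 21) = (1 + z)/(21 + z))
-42*(-163 + H(-15)) = -42*(-163 + (1 - 15)/(21 - 15)) = -42*(-163 - 14/6) = -42*(-163 + (⅙)*(-14)) = -42*(-163 - 7/3) = -42*(-496/3) = 6944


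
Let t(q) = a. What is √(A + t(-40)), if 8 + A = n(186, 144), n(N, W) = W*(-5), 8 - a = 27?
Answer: 3*I*√83 ≈ 27.331*I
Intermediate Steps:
a = -19 (a = 8 - 1*27 = 8 - 27 = -19)
t(q) = -19
n(N, W) = -5*W
A = -728 (A = -8 - 5*144 = -8 - 720 = -728)
√(A + t(-40)) = √(-728 - 19) = √(-747) = 3*I*√83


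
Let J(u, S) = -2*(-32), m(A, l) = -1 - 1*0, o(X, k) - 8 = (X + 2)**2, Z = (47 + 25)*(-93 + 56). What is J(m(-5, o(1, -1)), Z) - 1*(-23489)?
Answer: 23553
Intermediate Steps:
Z = -2664 (Z = 72*(-37) = -2664)
o(X, k) = 8 + (2 + X)**2 (o(X, k) = 8 + (X + 2)**2 = 8 + (2 + X)**2)
m(A, l) = -1 (m(A, l) = -1 + 0 = -1)
J(u, S) = 64
J(m(-5, o(1, -1)), Z) - 1*(-23489) = 64 - 1*(-23489) = 64 + 23489 = 23553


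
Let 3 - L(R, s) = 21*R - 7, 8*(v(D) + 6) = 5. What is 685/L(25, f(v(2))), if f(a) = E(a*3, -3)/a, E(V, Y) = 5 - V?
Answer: -137/103 ≈ -1.3301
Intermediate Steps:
v(D) = -43/8 (v(D) = -6 + (⅛)*5 = -6 + 5/8 = -43/8)
f(a) = (5 - 3*a)/a (f(a) = (5 - a*3)/a = (5 - 3*a)/a)
L(R, s) = 10 - 21*R (L(R, s) = 3 - (21*R - 7) = 3 - (-7 + 21*R) = 3 + (7 - 21*R) = 10 - 21*R)
685/L(25, f(v(2))) = 685/(10 - 21*25) = 685/(10 - 525) = 685/(-515) = 685*(-1/515) = -137/103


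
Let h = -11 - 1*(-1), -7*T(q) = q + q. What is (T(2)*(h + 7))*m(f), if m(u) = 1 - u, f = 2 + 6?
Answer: -12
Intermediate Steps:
f = 8
T(q) = -2*q/7 (T(q) = -(q + q)/7 = -2*q/7)
h = -10 (h = -11 + 1 = -10)
(T(2)*(h + 7))*m(f) = ((-2/7*2)*(-10 + 7))*(1 - 1*8) = (-4/7*(-3))*(1 - 8) = (12/7)*(-7) = -12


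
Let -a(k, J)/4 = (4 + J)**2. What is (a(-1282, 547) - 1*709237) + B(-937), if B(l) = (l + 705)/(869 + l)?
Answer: -32701839/17 ≈ -1.9236e+6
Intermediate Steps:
a(k, J) = -4*(4 + J)**2
B(l) = (705 + l)/(869 + l)
(a(-1282, 547) - 1*709237) + B(-937) = (-4*(4 + 547)**2 - 1*709237) + (705 - 937)/(869 - 937) = (-4*551**2 - 709237) - 232/(-68) = (-4*303601 - 709237) - 1/68*(-232) = (-1214404 - 709237) + 58/17 = -1923641 + 58/17 = -32701839/17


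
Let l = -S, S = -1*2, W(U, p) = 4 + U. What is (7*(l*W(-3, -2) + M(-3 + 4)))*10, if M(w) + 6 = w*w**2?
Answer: -210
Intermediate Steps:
M(w) = -6 + w**3 (M(w) = -6 + w*w**2 = -6 + w**3)
S = -2
l = 2 (l = -1*(-2) = 2)
(7*(l*W(-3, -2) + M(-3 + 4)))*10 = (7*(2*(4 - 3) + (-6 + (-3 + 4)**3)))*10 = (7*(2*1 + (-6 + 1**3)))*10 = (7*(2 + (-6 + 1)))*10 = (7*(2 - 5))*10 = (7*(-3))*10 = -21*10 = -210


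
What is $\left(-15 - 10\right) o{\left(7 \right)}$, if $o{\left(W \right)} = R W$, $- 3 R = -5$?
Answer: $- \frac{875}{3} \approx -291.67$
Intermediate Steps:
$R = \frac{5}{3}$ ($R = \left(- \frac{1}{3}\right) \left(-5\right) = \frac{5}{3} \approx 1.6667$)
$o{\left(W \right)} = \frac{5 W}{3}$
$\left(-15 - 10\right) o{\left(7 \right)} = \left(-15 - 10\right) \frac{5}{3} \cdot 7 = \left(-25\right) \frac{35}{3} = - \frac{875}{3}$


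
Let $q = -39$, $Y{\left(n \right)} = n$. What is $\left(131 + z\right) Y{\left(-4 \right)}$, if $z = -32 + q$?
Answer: $-240$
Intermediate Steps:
$z = -71$ ($z = -32 - 39 = -71$)
$\left(131 + z\right) Y{\left(-4 \right)} = \left(131 - 71\right) \left(-4\right) = 60 \left(-4\right) = -240$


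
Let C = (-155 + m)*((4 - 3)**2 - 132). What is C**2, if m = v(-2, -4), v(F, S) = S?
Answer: 433847241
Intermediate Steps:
m = -4
C = 20829 (C = (-155 - 4)*((4 - 3)**2 - 132) = -159*(1**2 - 132) = -159*(1 - 132) = -159*(-131) = 20829)
C**2 = 20829**2 = 433847241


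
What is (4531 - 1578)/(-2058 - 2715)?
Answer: -2953/4773 ≈ -0.61869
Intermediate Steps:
(4531 - 1578)/(-2058 - 2715) = 2953/(-4773) = 2953*(-1/4773) = -2953/4773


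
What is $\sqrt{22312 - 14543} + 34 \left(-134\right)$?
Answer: $-4556 + \sqrt{7769} \approx -4467.9$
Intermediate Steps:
$\sqrt{22312 - 14543} + 34 \left(-134\right) = \sqrt{7769} - 4556 = -4556 + \sqrt{7769}$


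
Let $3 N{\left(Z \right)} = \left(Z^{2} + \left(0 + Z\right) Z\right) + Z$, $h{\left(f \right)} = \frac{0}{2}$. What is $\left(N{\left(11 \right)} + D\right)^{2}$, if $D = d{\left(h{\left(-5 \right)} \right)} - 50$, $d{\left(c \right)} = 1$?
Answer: $\frac{11236}{9} \approx 1248.4$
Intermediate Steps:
$h{\left(f \right)} = 0$ ($h{\left(f \right)} = 0 \cdot \frac{1}{2} = 0$)
$N{\left(Z \right)} = \frac{Z}{3} + \frac{2 Z^{2}}{3}$ ($N{\left(Z \right)} = \frac{\left(Z^{2} + \left(0 + Z\right) Z\right) + Z}{3} = \frac{\left(Z^{2} + Z Z\right) + Z}{3} = \frac{\left(Z^{2} + Z^{2}\right) + Z}{3} = \frac{2 Z^{2} + Z}{3} = \frac{Z + 2 Z^{2}}{3} = \frac{Z}{3} + \frac{2 Z^{2}}{3}$)
$D = -49$ ($D = 1 - 50 = -49$)
$\left(N{\left(11 \right)} + D\right)^{2} = \left(\frac{1}{3} \cdot 11 \left(1 + 2 \cdot 11\right) - 49\right)^{2} = \left(\frac{1}{3} \cdot 11 \left(1 + 22\right) - 49\right)^{2} = \left(\frac{1}{3} \cdot 11 \cdot 23 - 49\right)^{2} = \left(\frac{253}{3} - 49\right)^{2} = \left(\frac{106}{3}\right)^{2} = \frac{11236}{9}$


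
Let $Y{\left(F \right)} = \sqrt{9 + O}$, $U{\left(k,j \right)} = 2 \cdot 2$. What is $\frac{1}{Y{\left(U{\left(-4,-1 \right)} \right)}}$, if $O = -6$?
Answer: $\frac{\sqrt{3}}{3} \approx 0.57735$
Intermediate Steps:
$U{\left(k,j \right)} = 4$
$Y{\left(F \right)} = \sqrt{3}$ ($Y{\left(F \right)} = \sqrt{9 - 6} = \sqrt{3}$)
$\frac{1}{Y{\left(U{\left(-4,-1 \right)} \right)}} = \frac{1}{\sqrt{3}} = \frac{\sqrt{3}}{3}$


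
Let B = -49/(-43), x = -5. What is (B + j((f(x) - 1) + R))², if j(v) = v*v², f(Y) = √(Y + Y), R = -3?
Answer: -20662711/1849 + 186732*I*√10/43 ≈ -11175.0 + 13733.0*I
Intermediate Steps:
f(Y) = √2*√Y (f(Y) = √(2*Y) = √2*√Y)
j(v) = v³
B = 49/43 (B = -49*(-1/43) = 49/43 ≈ 1.1395)
(B + j((f(x) - 1) + R))² = (49/43 + ((√2*√(-5) - 1) - 3)³)² = (49/43 + ((√2*(I*√5) - 1) - 3)³)² = (49/43 + ((I*√10 - 1) - 3)³)² = (49/43 + ((-1 + I*√10) - 3)³)² = (49/43 + (-4 + I*√10)³)²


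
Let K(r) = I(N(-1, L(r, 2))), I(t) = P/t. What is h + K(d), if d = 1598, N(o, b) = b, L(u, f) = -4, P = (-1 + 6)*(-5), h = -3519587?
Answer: -14078323/4 ≈ -3.5196e+6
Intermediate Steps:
P = -25 (P = 5*(-5) = -25)
I(t) = -25/t
K(r) = 25/4 (K(r) = -25/(-4) = -25*(-¼) = 25/4)
h + K(d) = -3519587 + 25/4 = -14078323/4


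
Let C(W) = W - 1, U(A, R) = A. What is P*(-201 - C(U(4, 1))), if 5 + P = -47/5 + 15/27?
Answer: 42364/15 ≈ 2824.3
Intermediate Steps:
P = -623/45 (P = -5 + (-47/5 + 15/27) = -5 + (-47*⅕ + 15*(1/27)) = -5 + (-47/5 + 5/9) = -5 - 398/45 = -623/45 ≈ -13.844)
C(W) = -1 + W
P*(-201 - C(U(4, 1))) = -623*(-201 - (-1 + 4))/45 = -623*(-201 - 1*3)/45 = -623*(-201 - 3)/45 = -623/45*(-204) = 42364/15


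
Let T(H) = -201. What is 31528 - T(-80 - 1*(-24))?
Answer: 31729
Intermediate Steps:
31528 - T(-80 - 1*(-24)) = 31528 - 1*(-201) = 31528 + 201 = 31729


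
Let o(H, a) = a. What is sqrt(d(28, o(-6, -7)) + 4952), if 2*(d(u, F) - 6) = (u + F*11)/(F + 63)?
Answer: sqrt(79321)/4 ≈ 70.410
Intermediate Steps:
d(u, F) = 6 + (u + 11*F)/(2*(63 + F)) (d(u, F) = 6 + ((u + F*11)/(F + 63))/2 = 6 + ((u + 11*F)/(63 + F))/2 = 6 + (u + 11*F)/(2*(63 + F)))
sqrt(d(28, o(-6, -7)) + 4952) = sqrt((756 + 28 + 23*(-7))/(2*(63 - 7)) + 4952) = sqrt((1/2)*(756 + 28 - 161)/56 + 4952) = sqrt((1/2)*(1/56)*623 + 4952) = sqrt(89/16 + 4952) = sqrt(79321/16) = sqrt(79321)/4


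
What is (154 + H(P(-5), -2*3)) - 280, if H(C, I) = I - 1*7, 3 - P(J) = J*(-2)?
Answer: -139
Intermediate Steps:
P(J) = 3 + 2*J (P(J) = 3 - J*(-2) = 3 - (-2)*J = 3 + 2*J)
H(C, I) = -7 + I (H(C, I) = I - 7 = -7 + I)
(154 + H(P(-5), -2*3)) - 280 = (154 + (-7 - 2*3)) - 280 = (154 + (-7 - 6)) - 280 = (154 - 13) - 280 = 141 - 280 = -139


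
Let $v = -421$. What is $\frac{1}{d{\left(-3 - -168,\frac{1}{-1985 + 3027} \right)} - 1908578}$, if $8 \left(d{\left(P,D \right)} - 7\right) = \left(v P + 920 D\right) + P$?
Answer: $- \frac{521}{998878596} \approx -5.2159 \cdot 10^{-7}$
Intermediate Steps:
$d{\left(P,D \right)} = 7 + 115 D - \frac{105 P}{2}$ ($d{\left(P,D \right)} = 7 + \frac{\left(- 421 P + 920 D\right) + P}{8} = 7 + \frac{- 420 P + 920 D}{8} = 7 + \left(115 D - \frac{105 P}{2}\right) = 7 + 115 D - \frac{105 P}{2}$)
$\frac{1}{d{\left(-3 - -168,\frac{1}{-1985 + 3027} \right)} - 1908578} = \frac{1}{\left(7 + \frac{115}{-1985 + 3027} - \frac{105 \left(-3 - -168\right)}{2}\right) - 1908578} = \frac{1}{\left(7 + \frac{115}{1042} - \frac{105 \left(-3 + 168\right)}{2}\right) - 1908578} = \frac{1}{\left(7 + 115 \cdot \frac{1}{1042} - \frac{17325}{2}\right) - 1908578} = \frac{1}{\left(7 + \frac{115}{1042} - \frac{17325}{2}\right) - 1908578} = \frac{1}{- \frac{4509458}{521} - 1908578} = \frac{1}{- \frac{998878596}{521}} = - \frac{521}{998878596}$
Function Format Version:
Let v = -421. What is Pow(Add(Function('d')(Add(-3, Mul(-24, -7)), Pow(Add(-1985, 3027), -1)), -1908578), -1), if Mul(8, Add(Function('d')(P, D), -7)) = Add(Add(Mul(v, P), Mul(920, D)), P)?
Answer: Rational(-521, 998878596) ≈ -5.2159e-7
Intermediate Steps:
Function('d')(P, D) = Add(7, Mul(115, D), Mul(Rational(-105, 2), P)) (Function('d')(P, D) = Add(7, Mul(Rational(1, 8), Add(Add(Mul(-421, P), Mul(920, D)), P))) = Add(7, Mul(Rational(1, 8), Add(Mul(-420, P), Mul(920, D)))) = Add(7, Add(Mul(115, D), Mul(Rational(-105, 2), P))) = Add(7, Mul(115, D), Mul(Rational(-105, 2), P)))
Pow(Add(Function('d')(Add(-3, Mul(-24, -7)), Pow(Add(-1985, 3027), -1)), -1908578), -1) = Pow(Add(Add(7, Mul(115, Pow(Add(-1985, 3027), -1)), Mul(Rational(-105, 2), Add(-3, Mul(-24, -7)))), -1908578), -1) = Pow(Add(Add(7, Mul(115, Pow(1042, -1)), Mul(Rational(-105, 2), Add(-3, 168))), -1908578), -1) = Pow(Add(Add(7, Mul(115, Rational(1, 1042)), Mul(Rational(-105, 2), 165)), -1908578), -1) = Pow(Add(Add(7, Rational(115, 1042), Rational(-17325, 2)), -1908578), -1) = Pow(Add(Rational(-4509458, 521), -1908578), -1) = Pow(Rational(-998878596, 521), -1) = Rational(-521, 998878596)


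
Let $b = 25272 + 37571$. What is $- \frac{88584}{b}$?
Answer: $- \frac{88584}{62843} \approx -1.4096$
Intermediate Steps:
$b = 62843$
$- \frac{88584}{b} = - \frac{88584}{62843}$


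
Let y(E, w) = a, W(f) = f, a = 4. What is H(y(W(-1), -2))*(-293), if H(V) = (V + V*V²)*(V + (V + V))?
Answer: -239088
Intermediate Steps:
y(E, w) = 4
H(V) = 3*V*(V + V³) (H(V) = (V + V³)*(V + 2*V) = (V + V³)*(3*V) = 3*V*(V + V³))
H(y(W(-1), -2))*(-293) = (3*4²*(1 + 4²))*(-293) = (3*16*(1 + 16))*(-293) = (3*16*17)*(-293) = 816*(-293) = -239088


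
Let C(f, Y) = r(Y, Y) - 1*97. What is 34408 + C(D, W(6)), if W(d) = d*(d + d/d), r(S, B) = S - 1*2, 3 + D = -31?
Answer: 34351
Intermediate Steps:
D = -34 (D = -3 - 31 = -34)
r(S, B) = -2 + S (r(S, B) = S - 2 = -2 + S)
W(d) = d*(1 + d) (W(d) = d*(d + 1) = d*(1 + d))
C(f, Y) = -99 + Y (C(f, Y) = (-2 + Y) - 1*97 = (-2 + Y) - 97 = -99 + Y)
34408 + C(D, W(6)) = 34408 + (-99 + 6*(1 + 6)) = 34408 + (-99 + 6*7) = 34408 + (-99 + 42) = 34408 - 57 = 34351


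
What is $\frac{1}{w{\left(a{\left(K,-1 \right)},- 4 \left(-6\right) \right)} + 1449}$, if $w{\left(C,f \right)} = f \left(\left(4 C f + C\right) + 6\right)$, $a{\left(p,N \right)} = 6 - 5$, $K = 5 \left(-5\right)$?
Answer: $\frac{1}{3921} \approx 0.00025504$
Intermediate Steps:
$K = -25$
$a{\left(p,N \right)} = 1$ ($a{\left(p,N \right)} = 6 - 5 = 1$)
$w{\left(C,f \right)} = f \left(6 + C + 4 C f\right)$ ($w{\left(C,f \right)} = f \left(\left(4 C f + C\right) + 6\right) = f \left(\left(C + 4 C f\right) + 6\right) = f \left(6 + C + 4 C f\right)$)
$\frac{1}{w{\left(a{\left(K,-1 \right)},- 4 \left(-6\right) \right)} + 1449} = \frac{1}{- 4 \left(-6\right) \left(6 + 1 + 4 \cdot 1 \left(- 4 \left(-6\right)\right)\right) + 1449} = \frac{1}{\left(-1\right) \left(-24\right) \left(6 + 1 + 4 \cdot 1 \left(\left(-1\right) \left(-24\right)\right)\right) + 1449} = \frac{1}{24 \left(6 + 1 + 4 \cdot 1 \cdot 24\right) + 1449} = \frac{1}{24 \left(6 + 1 + 96\right) + 1449} = \frac{1}{24 \cdot 103 + 1449} = \frac{1}{2472 + 1449} = \frac{1}{3921}$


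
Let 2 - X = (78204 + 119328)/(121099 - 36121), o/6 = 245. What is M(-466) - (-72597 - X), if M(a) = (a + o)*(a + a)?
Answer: -4074842983/4721 ≈ -8.6313e+5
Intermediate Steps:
o = 1470 (o = 6*245 = 1470)
X = -1532/4721 (X = 2 - (78204 + 119328)/(121099 - 36121) = 2 - 197532/84978 = 2 - 1*10974/4721 = 2 - 10974/4721 = -1532/4721 ≈ -0.32451)
M(a) = 2*a*(1470 + a) (M(a) = (a + 1470)*(a + a) = (1470 + a)*(2*a) = 2*a*(1470 + a))
M(-466) - (-72597 - X) = 2*(-466)*(1470 - 466) - (-72597 - 1*(-1532/4721)) = 2*(-466)*1004 - (-72597 + 1532/4721) = -935728 - 1*(-342728905/4721) = -935728 + 342728905/4721 = -4074842983/4721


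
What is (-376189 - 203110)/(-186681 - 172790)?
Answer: 82757/51353 ≈ 1.6115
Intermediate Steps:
(-376189 - 203110)/(-186681 - 172790) = -579299/(-359471) = -579299*(-1/359471) = 82757/51353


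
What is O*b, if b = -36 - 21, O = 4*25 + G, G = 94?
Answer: -11058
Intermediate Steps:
O = 194 (O = 4*25 + 94 = 100 + 94 = 194)
b = -57
O*b = 194*(-57) = -11058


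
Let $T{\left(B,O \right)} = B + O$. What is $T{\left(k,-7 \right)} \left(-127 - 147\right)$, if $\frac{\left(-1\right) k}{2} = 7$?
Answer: $5754$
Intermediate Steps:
$k = -14$ ($k = \left(-2\right) 7 = -14$)
$T{\left(k,-7 \right)} \left(-127 - 147\right) = \left(-14 - 7\right) \left(-127 - 147\right) = \left(-21\right) \left(-274\right) = 5754$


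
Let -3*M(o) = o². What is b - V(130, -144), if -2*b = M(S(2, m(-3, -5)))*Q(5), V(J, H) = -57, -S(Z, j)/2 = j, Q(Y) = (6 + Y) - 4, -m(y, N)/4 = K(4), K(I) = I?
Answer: 3755/3 ≈ 1251.7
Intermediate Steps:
m(y, N) = -16 (m(y, N) = -4*4 = -16)
Q(Y) = 2 + Y
S(Z, j) = -2*j
M(o) = -o²/3
b = 3584/3 (b = -(-(-2*(-16))²/3)*(2 + 5)/2 = -(-⅓*32²)*7/2 = -(-⅓*1024)*7/2 = -(-512)*7/3 = -½*(-7168/3) = 3584/3 ≈ 1194.7)
b - V(130, -144) = 3584/3 - 1*(-57) = 3584/3 + 57 = 3755/3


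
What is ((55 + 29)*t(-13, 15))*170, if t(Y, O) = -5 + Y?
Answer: -257040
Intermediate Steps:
((55 + 29)*t(-13, 15))*170 = ((55 + 29)*(-5 - 13))*170 = (84*(-18))*170 = -1512*170 = -257040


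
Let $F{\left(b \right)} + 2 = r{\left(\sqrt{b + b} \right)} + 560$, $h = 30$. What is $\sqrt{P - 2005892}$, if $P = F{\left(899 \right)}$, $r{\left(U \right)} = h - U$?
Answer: $\sqrt{-2005304 - \sqrt{1798}} \approx 1416.1 i$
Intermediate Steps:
$r{\left(U \right)} = 30 - U$
$F{\left(b \right)} = 588 - \sqrt{2} \sqrt{b}$ ($F{\left(b \right)} = -2 - \left(-590 + \sqrt{b + b}\right) = -2 + \left(\left(30 - \sqrt{2 b}\right) + 560\right) = -2 + \left(\left(30 - \sqrt{2} \sqrt{b}\right) + 560\right) = -2 - \left(-590 + \sqrt{2} \sqrt{b}\right) = 588 - \sqrt{2} \sqrt{b}$)
$P = 588 - \sqrt{1798}$ ($P = 588 - \sqrt{2} \sqrt{899} = 588 - \sqrt{1798} \approx 545.6$)
$\sqrt{P - 2005892} = \sqrt{\left(588 - \sqrt{1798}\right) - 2005892} = \sqrt{-2005304 - \sqrt{1798}}$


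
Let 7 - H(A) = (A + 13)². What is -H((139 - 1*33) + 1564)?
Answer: 2832482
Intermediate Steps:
H(A) = 7 - (13 + A)² (H(A) = 7 - (A + 13)² = 7 - (13 + A)²)
-H((139 - 1*33) + 1564) = -(7 - (13 + ((139 - 1*33) + 1564))²) = -(7 - (13 + ((139 - 33) + 1564))²) = -(7 - (13 + (106 + 1564))²) = -(7 - (13 + 1670)²) = -(7 - 1*1683²) = -(7 - 1*2832489) = -(7 - 2832489) = -1*(-2832482) = 2832482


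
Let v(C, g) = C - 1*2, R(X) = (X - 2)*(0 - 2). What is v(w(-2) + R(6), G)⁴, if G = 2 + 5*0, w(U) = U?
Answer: 20736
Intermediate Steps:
G = 2 (G = 2 + 0 = 2)
R(X) = 4 - 2*X (R(X) = (-2 + X)*(-2) = 4 - 2*X)
v(C, g) = -2 + C (v(C, g) = C - 2 = -2 + C)
v(w(-2) + R(6), G)⁴ = (-2 + (-2 + (4 - 2*6)))⁴ = (-2 + (-2 + (4 - 12)))⁴ = (-2 + (-2 - 8))⁴ = (-2 - 10)⁴ = (-12)⁴ = 20736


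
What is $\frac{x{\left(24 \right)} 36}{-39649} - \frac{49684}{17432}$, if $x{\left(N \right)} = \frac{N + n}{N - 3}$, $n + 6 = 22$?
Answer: $- \frac{3449453443}{1209532394} \approx -2.8519$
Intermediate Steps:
$n = 16$ ($n = -6 + 22 = 16$)
$x{\left(N \right)} = \frac{16 + N}{-3 + N}$ ($x{\left(N \right)} = \frac{N + 16}{N - 3} = \frac{16 + N}{-3 + N}$)
$\frac{x{\left(24 \right)} 36}{-39649} - \frac{49684}{17432} = \frac{\frac{16 + 24}{-3 + 24} \cdot 36}{-39649} - \frac{49684}{17432} = \frac{1}{21} \cdot 40 \cdot 36 \left(- \frac{1}{39649}\right) - \frac{12421}{4358} = \frac{40}{21} \cdot 36 \left(- \frac{1}{39649}\right) - \frac{12421}{4358} = \frac{480}{7} \left(- \frac{1}{39649}\right) - \frac{12421}{4358} = - \frac{480}{277543} - \frac{12421}{4358} = - \frac{3449453443}{1209532394}$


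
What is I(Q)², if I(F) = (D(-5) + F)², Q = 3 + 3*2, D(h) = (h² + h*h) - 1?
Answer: 11316496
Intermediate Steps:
D(h) = -1 + 2*h² (D(h) = (h² + h²) - 1 = 2*h² - 1 = -1 + 2*h²)
Q = 9 (Q = 3 + 6 = 9)
I(F) = (49 + F)² (I(F) = ((-1 + 2*(-5)²) + F)² = ((-1 + 2*25) + F)² = ((-1 + 50) + F)² = (49 + F)²)
I(Q)² = ((49 + 9)²)² = (58²)² = 3364² = 11316496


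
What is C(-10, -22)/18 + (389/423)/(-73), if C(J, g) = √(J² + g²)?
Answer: -389/30879 + √146/9 ≈ 1.3300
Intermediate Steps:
C(-10, -22)/18 + (389/423)/(-73) = √((-10)² + (-22)²)/18 + (389/423)/(-73) = √(100 + 484)*(1/18) + (389*(1/423))*(-1/73) = √584*(1/18) + (389/423)*(-1/73) = (2*√146)*(1/18) - 389/30879 = √146/9 - 389/30879 = -389/30879 + √146/9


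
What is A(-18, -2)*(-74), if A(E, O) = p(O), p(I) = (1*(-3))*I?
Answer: -444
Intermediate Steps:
p(I) = -3*I
A(E, O) = -3*O
A(-18, -2)*(-74) = -3*(-2)*(-74) = 6*(-74) = -444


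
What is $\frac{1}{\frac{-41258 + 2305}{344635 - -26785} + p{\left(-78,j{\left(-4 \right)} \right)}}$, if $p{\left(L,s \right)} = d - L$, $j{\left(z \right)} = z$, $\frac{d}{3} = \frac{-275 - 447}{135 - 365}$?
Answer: $\frac{8542660}{745881133} \approx 0.011453$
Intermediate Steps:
$d = \frac{1083}{115}$ ($d = 3 \frac{-275 - 447}{135 - 365} = 3 \left(- \frac{722}{-230}\right) = 3 \left(\left(-722\right) \left(- \frac{1}{230}\right)\right) = 3 \cdot \frac{361}{115} = \frac{1083}{115} \approx 9.4174$)
$p{\left(L,s \right)} = \frac{1083}{115} - L$
$\frac{1}{\frac{-41258 + 2305}{344635 - -26785} + p{\left(-78,j{\left(-4 \right)} \right)}} = \frac{1}{\frac{-41258 + 2305}{344635 - -26785} + \left(\frac{1083}{115} - -78\right)} = \frac{1}{- \frac{38953}{344635 + 26785} + \left(\frac{1083}{115} + 78\right)} = \frac{1}{- \frac{38953}{371420} + \frac{10053}{115}} = \frac{1}{\frac{745881133}{8542660}} = \frac{8542660}{745881133}$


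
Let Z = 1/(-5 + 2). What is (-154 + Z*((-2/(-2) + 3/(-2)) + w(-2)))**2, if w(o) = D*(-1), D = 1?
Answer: 94249/4 ≈ 23562.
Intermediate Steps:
Z = -1/3 (Z = 1/(-3) = -1/3 ≈ -0.33333)
w(o) = -1 (w(o) = 1*(-1) = -1)
(-154 + Z*((-2/(-2) + 3/(-2)) + w(-2)))**2 = (-154 - ((-2/(-2) + 3/(-2)) - 1)/3)**2 = (-154 - ((-2*(-1/2) + 3*(-1/2)) - 1)/3)**2 = (-154 - ((1 - 3/2) - 1)/3)**2 = (-154 - (-1/2 - 1)/3)**2 = (-154 - 1/3*(-3/2))**2 = (-154 + 1/2)**2 = (-307/2)**2 = 94249/4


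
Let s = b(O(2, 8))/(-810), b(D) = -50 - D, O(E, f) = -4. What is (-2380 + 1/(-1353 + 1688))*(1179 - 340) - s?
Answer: -54183644282/27135 ≈ -1.9968e+6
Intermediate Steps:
s = 23/405 (s = (-50 - 1*(-4))/(-810) = (-50 + 4)*(-1/810) = -46*(-1/810) = 23/405 ≈ 0.056790)
(-2380 + 1/(-1353 + 1688))*(1179 - 340) - s = (-2380 + 1/(-1353 + 1688))*(1179 - 340) - 1*23/405 = (-2380 + 1/335)*839 - 23/405 = -797299/335*839 - 23/405 = -668933861/335 - 23/405 = -54183644282/27135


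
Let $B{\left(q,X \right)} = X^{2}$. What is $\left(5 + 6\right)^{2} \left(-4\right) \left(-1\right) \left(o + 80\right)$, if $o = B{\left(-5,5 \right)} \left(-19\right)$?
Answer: $-191180$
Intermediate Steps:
$o = -475$ ($o = 5^{2} \left(-19\right) = 25 \left(-19\right) = -475$)
$\left(5 + 6\right)^{2} \left(-4\right) \left(-1\right) \left(o + 80\right) = \left(5 + 6\right)^{2} \left(-4\right) \left(-1\right) \left(-475 + 80\right) = 11^{2} \left(-4\right) \left(-1\right) \left(-395\right) = 121 \left(-4\right) \left(-1\right) \left(-395\right) = \left(-484\right) \left(-1\right) \left(-395\right) = 484 \left(-395\right) = -191180$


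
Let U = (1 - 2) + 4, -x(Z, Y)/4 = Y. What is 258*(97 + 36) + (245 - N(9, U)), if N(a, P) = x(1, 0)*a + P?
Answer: 34556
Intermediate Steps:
x(Z, Y) = -4*Y
U = 3 (U = -1 + 4 = 3)
N(a, P) = P (N(a, P) = (-4*0)*a + P = 0*a + P = 0 + P = P)
258*(97 + 36) + (245 - N(9, U)) = 258*(97 + 36) + (245 - 1*3) = 258*133 + (245 - 3) = 34314 + 242 = 34556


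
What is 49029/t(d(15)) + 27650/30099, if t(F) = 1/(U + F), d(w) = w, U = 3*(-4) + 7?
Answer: 186800840/381 ≈ 4.9029e+5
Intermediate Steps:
U = -5 (U = -12 + 7 = -5)
t(F) = 1/(-5 + F)
49029/t(d(15)) + 27650/30099 = 49029/(1/(-5 + 15)) + 27650/30099 = 49029/(1/10) + 27650*(1/30099) = 49029/(1/10) + 350/381 = 49029*10 + 350/381 = 490290 + 350/381 = 186800840/381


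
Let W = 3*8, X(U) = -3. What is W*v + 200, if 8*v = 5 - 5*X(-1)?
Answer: 260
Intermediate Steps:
W = 24
v = 5/2 (v = (5 - 5*(-3))/8 = (5 + 15)/8 = (1/8)*20 = 5/2 ≈ 2.5000)
W*v + 200 = 24*(5/2) + 200 = 60 + 200 = 260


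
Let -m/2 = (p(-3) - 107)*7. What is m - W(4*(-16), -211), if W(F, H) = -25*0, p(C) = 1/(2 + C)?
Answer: 1512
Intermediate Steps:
m = 1512 (m = -2*(1/(2 - 3) - 107)*7 = -2*(1/(-1) - 107)*7 = -2*(-1 - 107)*7 = -(-216)*7 = -2*(-756) = 1512)
W(F, H) = 0
m - W(4*(-16), -211) = 1512 - 1*0 = 1512 + 0 = 1512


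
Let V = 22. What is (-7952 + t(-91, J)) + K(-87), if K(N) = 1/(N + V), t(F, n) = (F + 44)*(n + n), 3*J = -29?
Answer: -1373453/195 ≈ -7043.4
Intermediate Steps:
J = -29/3 (J = (⅓)*(-29) = -29/3 ≈ -9.6667)
t(F, n) = 2*n*(44 + F) (t(F, n) = (44 + F)*(2*n) = 2*n*(44 + F))
K(N) = 1/(22 + N) (K(N) = 1/(N + 22) = 1/(22 + N))
(-7952 + t(-91, J)) + K(-87) = (-7952 + 2*(-29/3)*(44 - 91)) + 1/(22 - 87) = (-7952 + 2*(-29/3)*(-47)) + 1/(-65) = (-7952 + 2726/3) - 1/65 = -21130/3 - 1/65 = -1373453/195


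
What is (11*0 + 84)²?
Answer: 7056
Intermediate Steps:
(11*0 + 84)² = (0 + 84)² = 84² = 7056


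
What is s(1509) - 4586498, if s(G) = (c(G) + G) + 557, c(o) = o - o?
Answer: -4584432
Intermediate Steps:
c(o) = 0
s(G) = 557 + G (s(G) = (0 + G) + 557 = G + 557 = 557 + G)
s(1509) - 4586498 = (557 + 1509) - 4586498 = 2066 - 4586498 = -4584432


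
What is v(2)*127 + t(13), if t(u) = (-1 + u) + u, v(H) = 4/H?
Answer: 279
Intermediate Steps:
t(u) = -1 + 2*u
v(2)*127 + t(13) = (4/2)*127 + (-1 + 2*13) = (4*(½))*127 + (-1 + 26) = 2*127 + 25 = 254 + 25 = 279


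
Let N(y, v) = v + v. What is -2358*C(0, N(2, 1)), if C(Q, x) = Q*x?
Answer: 0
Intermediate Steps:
N(y, v) = 2*v
-2358*C(0, N(2, 1)) = -0*2*1 = -0*2 = -2358*0 = 0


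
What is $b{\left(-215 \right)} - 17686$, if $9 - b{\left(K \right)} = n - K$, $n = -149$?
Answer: $-17743$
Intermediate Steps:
$b{\left(K \right)} = 158 + K$ ($b{\left(K \right)} = 9 - \left(-149 - K\right) = 9 + \left(149 + K\right) = 158 + K$)
$b{\left(-215 \right)} - 17686 = \left(158 - 215\right) - 17686 = -57 - 17686 = -17743$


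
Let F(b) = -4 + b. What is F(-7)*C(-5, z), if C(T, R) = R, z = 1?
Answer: -11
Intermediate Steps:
F(-7)*C(-5, z) = (-4 - 7)*1 = -11*1 = -11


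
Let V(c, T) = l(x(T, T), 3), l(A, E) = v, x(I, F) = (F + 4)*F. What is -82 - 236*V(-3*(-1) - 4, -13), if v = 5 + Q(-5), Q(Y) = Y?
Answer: -82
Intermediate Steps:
x(I, F) = F*(4 + F) (x(I, F) = (4 + F)*F = F*(4 + F))
v = 0 (v = 5 - 5 = 0)
l(A, E) = 0
V(c, T) = 0
-82 - 236*V(-3*(-1) - 4, -13) = -82 - 236*0 = -82 + 0 = -82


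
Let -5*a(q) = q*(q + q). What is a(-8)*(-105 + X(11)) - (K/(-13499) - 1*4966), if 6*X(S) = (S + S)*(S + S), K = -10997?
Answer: 1131510211/202485 ≈ 5588.1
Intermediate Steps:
X(S) = 2*S²/3 (X(S) = ((S + S)*(S + S))/6 = ((2*S)*(2*S))/6 = (4*S²)/6 = 2*S²/3)
a(q) = -2*q²/5 (a(q) = -q*(q + q)/5 = -q*2*q/5 = -2*q²/5)
a(-8)*(-105 + X(11)) - (K/(-13499) - 1*4966) = (-⅖*(-8)²)*(-105 + (⅔)*11²) - (-10997/(-13499) - 1*4966) = (-⅖*64)*(-105 + (⅔)*121) - (-10997*(-1/13499) - 4966) = -128*(-105 + 242/3)/5 - (10997/13499 - 4966) = -128/5*(-73/3) - 1*(-67025037/13499) = 9344/15 + 67025037/13499 = 1131510211/202485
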